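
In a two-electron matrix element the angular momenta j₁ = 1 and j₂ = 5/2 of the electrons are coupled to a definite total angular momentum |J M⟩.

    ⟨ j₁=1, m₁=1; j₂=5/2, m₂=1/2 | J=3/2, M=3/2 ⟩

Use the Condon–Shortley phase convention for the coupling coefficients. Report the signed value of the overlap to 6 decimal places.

+0.258199

j₁+j₂−J=2  J+j₁−j₂=0  J−j₁+j₂=3  j₁+j₂+J+1=6
(j₁±m₁, j₂±m₂, J±M) = (2,0,3,2,3,0)
P² = 48/5
sum k=0..0:
  [0] +1/12 = 1/12
S = 1/12
C² = P²·S² = 1/15 ; C = +0.258199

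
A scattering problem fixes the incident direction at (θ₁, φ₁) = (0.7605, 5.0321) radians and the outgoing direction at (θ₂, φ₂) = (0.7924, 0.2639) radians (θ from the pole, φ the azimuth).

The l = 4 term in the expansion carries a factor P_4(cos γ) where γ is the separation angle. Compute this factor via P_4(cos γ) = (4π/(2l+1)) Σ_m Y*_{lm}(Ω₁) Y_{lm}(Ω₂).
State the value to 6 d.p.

Term-by-term m-sum for l=4 (normalisation 4π/9 = 1.396263):
  m=-4: (0.028752, 0.095666) × (0.056047, -0.098988) = (0.011081, 0.002516)  (running Σ = (0.011081, 0.002516))
  m=-3: (-0.243130, 0.170531) × (0.222925, -0.225752) = (-0.015702, 0.092903)  (running Σ = (-0.004621, 0.095419))
  m=-2: (-0.341061, -0.253628) × (0.359128, -0.209359) = (-0.175584, -0.019681)  (running Σ = (-0.180205, 0.075738))
  m=-1: (0.050062, -0.151212) × (0.102975, -0.027824) = (0.000948, -0.016964)  (running Σ = (-0.179257, 0.058774))
  m=0: (-0.328346, -0.000000) × (-0.347325, 0.000000) = (0.114043, 0.000000)  (running Σ = (-0.065214, 0.058774))
  m=1: (-0.050062, -0.151212) × (-0.102975, -0.027824) = (0.000948, 0.016964)  (running Σ = (-0.064266, 0.075738))
  m=2: (-0.341061, 0.253628) × (0.359128, 0.209359) = (-0.175584, 0.019681)  (running Σ = (-0.239850, 0.095419))
  m=3: (0.243130, 0.170531) × (-0.222925, -0.225752) = (-0.015702, -0.092903)  (running Σ = (-0.255552, 0.002516))
  m=4: (0.028752, -0.095666) × (0.056047, 0.098988) = (0.011081, -0.002516)  (running Σ = (-0.244471, 0.000000))
Accumulated sum (-0.244471, 0.000000); after 4π/(2l+1) scaling, (-0.341346, 0.000000) ⇒ P_4 = -0.341346

-0.341346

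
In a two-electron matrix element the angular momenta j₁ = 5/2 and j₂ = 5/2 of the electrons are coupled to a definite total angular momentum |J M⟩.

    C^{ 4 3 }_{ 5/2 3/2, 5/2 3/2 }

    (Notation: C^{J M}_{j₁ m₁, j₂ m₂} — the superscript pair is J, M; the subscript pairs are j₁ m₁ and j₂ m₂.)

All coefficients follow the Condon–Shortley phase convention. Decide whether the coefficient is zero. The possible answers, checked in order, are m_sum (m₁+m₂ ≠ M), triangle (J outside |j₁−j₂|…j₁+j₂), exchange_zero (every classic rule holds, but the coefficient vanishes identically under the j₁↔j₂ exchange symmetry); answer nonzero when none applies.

exchange_zero

m-sum: m₁+m₂ = 3/2+3/2 = 3, M = 3  ✓
triangle: |j₁−j₂| = 0 ≤ J = 4 ≤ j₁+j₂ = 5  ✓
exchange: j₁=j₂ and m₁=m₂, and (−1)^(j₁+j₂−J) = (−1)^1 = −1 forces ⟨j₁m₁;j₂m₂|JM⟩ = −⟨j₂m₂;j₁m₁|JM⟩ = −⟨j₁m₁;j₂m₂|JM⟩ ⇒ the coefficient vanishes identically
Racah sum check: Σ_k collapses to 0 ⇒ CG = 0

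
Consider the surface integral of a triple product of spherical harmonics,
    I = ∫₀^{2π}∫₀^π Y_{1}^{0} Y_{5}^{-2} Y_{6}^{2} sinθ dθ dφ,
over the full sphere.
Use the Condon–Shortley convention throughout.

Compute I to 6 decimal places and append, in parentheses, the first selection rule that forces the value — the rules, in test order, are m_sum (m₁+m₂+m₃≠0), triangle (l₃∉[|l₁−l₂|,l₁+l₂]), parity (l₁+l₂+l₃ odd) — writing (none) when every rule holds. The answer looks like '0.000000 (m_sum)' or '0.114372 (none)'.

Rules hold: Σm=0, L=12 even, 4≤6≤6.
N = 3·11·13 = 429
Δ = 0!·2!·10!/13! = 1/858
Racah Σ t=0..0: t=0:+1/14400 = 1/14400
⇒ 3j(1 5 6; 0 0 0)² = 6/143, sgn +1
Racah Σ t=0..0: t=0:+1/30240 = 1/30240
⇒ 3j(1 5 6; 0 -2 2)² = 16/429, sgn +1
4πI² = N·(3j₀)²·(3jₘ)² = 96/143
I = +1·√(0.671329/4π) = 0.23113338
No selection rule forces the value: the integral is nonzero (none).

0.231133 (none)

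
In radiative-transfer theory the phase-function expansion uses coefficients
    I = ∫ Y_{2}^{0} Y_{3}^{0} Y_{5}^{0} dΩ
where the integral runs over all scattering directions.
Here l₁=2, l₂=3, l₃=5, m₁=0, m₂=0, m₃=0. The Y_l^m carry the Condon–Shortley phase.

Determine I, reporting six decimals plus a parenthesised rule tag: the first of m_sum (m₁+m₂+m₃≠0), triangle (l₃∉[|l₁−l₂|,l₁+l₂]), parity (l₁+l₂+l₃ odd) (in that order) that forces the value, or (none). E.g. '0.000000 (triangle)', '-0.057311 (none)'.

m-sum 0 ✓  L=10 even ✓  1≤5≤5 ✓
Π(2lᵢ+1) = 5×7×11 = 385
triangle coeff Δ(2,3,5) = 1/2310
Σ_t [0,0]: t=0:+1/144 = 1/144
(3j)²=10/231 [(2 3 5; 0 0 0)], sign=-1
(m-triple is (0,0,0) — same symbol as above.)
⇒ 4πI² = 500/693
I = (+1)√(500/693/(4π)) = 0.23961470
No selection rule forces the value: the integral is nonzero (none).

0.239615 (none)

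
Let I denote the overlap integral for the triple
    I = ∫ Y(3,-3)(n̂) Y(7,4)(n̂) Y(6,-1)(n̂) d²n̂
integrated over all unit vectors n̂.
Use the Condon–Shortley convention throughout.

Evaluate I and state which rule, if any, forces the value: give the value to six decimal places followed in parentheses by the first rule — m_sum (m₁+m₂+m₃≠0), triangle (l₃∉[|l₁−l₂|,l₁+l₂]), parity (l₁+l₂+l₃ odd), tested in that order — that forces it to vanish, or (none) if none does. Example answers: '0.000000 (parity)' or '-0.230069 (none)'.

Checks pass: Σm=0; 16 even; l₃=6∈[4,10].
(2·3+1)(2·7+1)(2·6+1) = 1365
Δ: 4! 2! 10! / 17! → 1/2042040
sum: t=1:−1/207360 t=2:+1/57600 t=3:−1/207360 = 1/129600
3j²(3 7 6; 0 0 0) = Δ·Π!·Σ² = 168/12155  (sign +1)
sum: t=4:+1/1451520 = 1/1451520
3j²(3 7 6; -3 4 -1) = Δ·Π!·Σ² = 75/3094  (sign -1)
combine: 4πI² = 1365·168/12155·75/3094 = 18900/41327
take √, sign -1: I = -0.19076954
No selection rule forces the value: the integral is nonzero (none).

-0.190770 (none)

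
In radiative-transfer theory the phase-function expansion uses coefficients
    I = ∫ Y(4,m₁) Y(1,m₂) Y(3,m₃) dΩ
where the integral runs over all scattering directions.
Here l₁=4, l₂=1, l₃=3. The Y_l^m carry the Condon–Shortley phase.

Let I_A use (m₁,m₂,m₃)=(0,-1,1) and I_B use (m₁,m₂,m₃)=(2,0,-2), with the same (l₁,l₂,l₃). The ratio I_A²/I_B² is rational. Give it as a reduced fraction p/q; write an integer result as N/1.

1/2

l's match ⇒ only the (l;m) 3-j factors differ between A and B.
A: triangle coeff Δ(4,1,3) = 1/252; Σ_t [0,0]: t=0:+1/96 = 1/96; (3j)²=1/42 [(4 1 3; 0 -1 1)], sign=+1
B: triangle coeff Δ(4,1,3) = 1/252; Σ_t [1,1]: t=1:−1/120 = -1/120; (3j)²=1/21 [(4 1 3; 2 0 -2)], sign=+1
I_A²/I_B² = (1/42)/(1/21) = 1/2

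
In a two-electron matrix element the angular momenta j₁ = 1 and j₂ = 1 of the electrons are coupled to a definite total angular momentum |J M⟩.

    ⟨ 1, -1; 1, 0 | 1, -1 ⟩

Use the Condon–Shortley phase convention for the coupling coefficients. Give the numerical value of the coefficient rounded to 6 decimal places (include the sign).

√[3·1!1!1!/4! · 0!2!1!1!0!2!] = √(1/2)
  +(−1)^1/∏(1,0,1,0,0,1)! = -1  (running -1)
⟨..|..⟩ = √(1/2)·(-1) = -0.707107

-0.707107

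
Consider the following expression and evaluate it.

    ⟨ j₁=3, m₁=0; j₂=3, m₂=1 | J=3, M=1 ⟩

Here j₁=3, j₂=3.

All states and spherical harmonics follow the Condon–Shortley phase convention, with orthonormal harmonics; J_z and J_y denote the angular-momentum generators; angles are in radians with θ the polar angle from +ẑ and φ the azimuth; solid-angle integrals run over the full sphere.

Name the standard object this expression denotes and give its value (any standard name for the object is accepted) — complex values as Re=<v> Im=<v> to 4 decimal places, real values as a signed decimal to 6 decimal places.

This is a Clebsch–Gordan (vector-coupling) coefficient.
triangle: 3!×3!×3!/10! = 216/3628800
(j±m)!: 3!×3!×4!×2!×4!×2! = 82944
prefactor² = (2J+1)×Δ×N² = 864/25
  k=1: −1/(1!×2!×2!×3!×1!×0!) = -1/24
  k=2: +1/(2!×1!×1!×2!×2!×1!) = 1/8
  k=3: −1/(3!×0!×0!×1!×3!×2!) = -1/72
Σ = 5/72  ⇒  CG² = 864/25×(5/72)² = 1/6
CG = +√(1/6) = +0.408248

Clebsch–Gordan coefficient, +√(1/6) ≈ +0.408248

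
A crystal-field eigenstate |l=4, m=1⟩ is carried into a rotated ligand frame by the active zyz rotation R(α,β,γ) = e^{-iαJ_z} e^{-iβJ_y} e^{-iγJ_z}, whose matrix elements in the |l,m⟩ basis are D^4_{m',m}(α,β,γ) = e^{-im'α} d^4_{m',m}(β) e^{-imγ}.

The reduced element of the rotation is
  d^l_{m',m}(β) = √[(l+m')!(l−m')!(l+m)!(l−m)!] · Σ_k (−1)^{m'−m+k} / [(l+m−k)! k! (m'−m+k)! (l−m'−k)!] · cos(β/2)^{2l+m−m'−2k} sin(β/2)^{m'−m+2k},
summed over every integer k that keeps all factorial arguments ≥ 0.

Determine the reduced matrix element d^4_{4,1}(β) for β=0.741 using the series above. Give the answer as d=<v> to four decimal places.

d^4_{4,1}(β=0.7410) via the finite sum:
With c≡cos(β/2)=0.932146 and s≡sin(β/2)=0.362082, N=[40320·1·120·6]^{1/2}=5387.986637
The bounds max(0,m−m')=0 and min(l+m,l−m')=0 give 1 term
  k=0: (−1)^3·5387.9866/(720)·0.9321^5·0.3621^3 = -0.249996
d^4_{4,1}(0.7410) = -0.249996

d=-0.2500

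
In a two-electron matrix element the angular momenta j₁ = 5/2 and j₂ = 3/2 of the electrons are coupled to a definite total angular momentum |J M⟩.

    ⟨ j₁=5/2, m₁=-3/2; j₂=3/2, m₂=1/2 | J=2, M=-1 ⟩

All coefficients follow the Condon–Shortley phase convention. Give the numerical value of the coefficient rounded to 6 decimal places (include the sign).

j₁+j₂−J=2  J+j₁−j₂=3  J−j₁+j₂=1  j₁+j₂+J+1=7
(j₁±m₁, j₂±m₂, J±M) = (1,4,2,1,1,3)
P² = 24/7
sum k=1..2:
  [1] −1/6 = -1/6
  [2] +1/4 = 1/4
S = 1/12
C² = P²·S² = 1/42 ; C = +0.154303

+0.154303  (= +√(1/42))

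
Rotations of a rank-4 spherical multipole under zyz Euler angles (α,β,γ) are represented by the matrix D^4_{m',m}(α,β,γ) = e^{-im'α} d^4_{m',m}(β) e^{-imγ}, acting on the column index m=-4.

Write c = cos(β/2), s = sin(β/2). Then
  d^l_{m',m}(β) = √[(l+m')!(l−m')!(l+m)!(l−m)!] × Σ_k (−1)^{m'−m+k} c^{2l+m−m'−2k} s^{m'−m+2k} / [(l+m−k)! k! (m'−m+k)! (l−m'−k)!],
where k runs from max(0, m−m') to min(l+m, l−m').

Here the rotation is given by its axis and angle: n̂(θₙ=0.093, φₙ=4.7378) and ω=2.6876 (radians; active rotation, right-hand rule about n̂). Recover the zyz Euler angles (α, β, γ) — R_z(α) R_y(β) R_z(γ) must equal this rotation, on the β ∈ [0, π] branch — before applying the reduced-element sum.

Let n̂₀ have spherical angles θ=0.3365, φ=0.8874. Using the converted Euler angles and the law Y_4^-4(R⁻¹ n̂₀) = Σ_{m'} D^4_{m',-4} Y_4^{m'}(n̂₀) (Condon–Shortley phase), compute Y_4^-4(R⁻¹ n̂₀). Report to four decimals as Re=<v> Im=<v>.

Axis–angle → zyz. n̂ = (sinθₙcosφₙ, sinθₙsinφₙ, cosθₙ) = (+0.002360, -0.092836, +0.995679), ω = 2.6876.
R = I cosω + sinω [n̂]ₓ + (1−cosω) n̂n̂ᵀ gives
  R = [-0.898693, -0.437078, -0.036253; +0.436246, -0.882339, -0.176541; +0.045175, -0.174472, +0.983625]
β = atan2(√(R₁₃²+R₂₃²), R₃₃) = 0.181215; α = atan2(R₂₃, R₁₃) mod 2π = 4.509852; γ = atan2(R₃₂, −R₃₁) mod 2π = 4.459030
Need the full column D^4_{m',-4} for m'=−4..4 at α=4.5099, β=0.1812, γ=4.4590.
cos(β/2)=0.995898, sin(β/2)=0.090484
d^4_{-4,-4}: single k=0 term ⇒ +0.967651;  D = -0.242012-0.936898i
d^4_{-3,-4}: single k=0 term ⇒ -0.248668;  D = -0.248354+0.012490i
d^4_{-2,-4}: single k=0 term ⇒ +0.042268;  D = -0.006412+0.041779i
d^4_{-1,-4}: single k=0 term ⇒ -0.005431;  D = +0.005093+0.001887i
d^4_{0,-4}: single k=0 term ⇒ +0.000552;  D = +0.000292-0.000468i
d^4_{1,-4}: single k=0 term ⇒ -0.000045;  D = -0.000032-0.000031i
d^4_{2,-4}: single k=0 term ⇒ +0.000003;  D = -0.000002+0.000002i
d^4_{3,-4}: single k=0 term ⇒ -0.000000;  D = +0.000000+0.000000i
d^4_{4,-4}: single k=0 term ⇒ +0.000000;  D = +0.000000-0.000000i
Y_4^{m'}(θ=0.3365,φ=0.8874) and Σ D·Y over m':
  (-0.2420-0.9369i)·(-0.0048+0.0021i)  (-0.2484+0.0125i)·(-0.0377-0.0196i)  (-0.0064+0.0418i)·(-0.0387-0.1870i)  (+0.0051+0.0019i)·(+0.3014-0.3701i)  (+0.0003-0.0005i)·(+0.4290+0.0000i)  (-0.0000-0.0000i)·(-0.3014-0.3701i)  (-0.0000+0.0000i)·(-0.0387+0.1870i)  (+0.0000+0.0000i)·(+0.0377-0.0196i)  (+0.0000-0.0000i)·(-0.0048-0.0021i)
Y_4^-4(R⁻¹ n̂) = +0.023159+0.006506i

Re=0.0232 Im=0.0065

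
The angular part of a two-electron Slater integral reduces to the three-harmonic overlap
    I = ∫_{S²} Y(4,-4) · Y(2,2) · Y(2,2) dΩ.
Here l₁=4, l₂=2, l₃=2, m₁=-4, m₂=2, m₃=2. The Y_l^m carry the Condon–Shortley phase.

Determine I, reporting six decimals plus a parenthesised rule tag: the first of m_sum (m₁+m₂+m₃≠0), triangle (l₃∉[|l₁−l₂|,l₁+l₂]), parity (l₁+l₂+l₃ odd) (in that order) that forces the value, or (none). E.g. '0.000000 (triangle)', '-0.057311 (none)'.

m-sum 0 ✓  L=8 even ✓  2≤2≤6 ✓
Π(2lᵢ+1) = 9×5×5 = 225
triangle coeff Δ(4,2,2) = 1/630
Σ_t [2,2]: t=2:+1/16 = 1/16
(3j)²=2/35 [(4 2 2; 0 0 0)], sign=+1
Σ_t [4,4]: t=4:+1/576 = 1/576
(3j)²=1/9 [(4 2 2; -4 2 2)], sign=+1
⇒ 4πI² = 10/7
I = (+1)√(10/7/(4π)) = 0.33716777
No selection rule forces the value: the integral is nonzero (none).

0.337168 (none)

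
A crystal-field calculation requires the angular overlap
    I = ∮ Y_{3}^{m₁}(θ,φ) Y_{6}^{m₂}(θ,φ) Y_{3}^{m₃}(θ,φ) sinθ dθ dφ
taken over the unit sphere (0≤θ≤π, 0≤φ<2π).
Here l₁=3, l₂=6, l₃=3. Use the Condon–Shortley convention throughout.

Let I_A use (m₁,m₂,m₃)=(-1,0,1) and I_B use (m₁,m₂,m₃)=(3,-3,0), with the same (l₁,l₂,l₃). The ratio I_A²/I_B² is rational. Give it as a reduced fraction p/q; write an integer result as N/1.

l's match ⇒ only the (l;m) 3-j factors differ between A and B.
A: triangle coeff Δ(3,6,3) = 1/12012; Σ_t [4,4]: t=4:+1/2304 = 1/2304; (3j)²=75/4004 [(3 6 3; -1 0 1)], sign=+1
B: triangle coeff Δ(3,6,3) = 1/12012; Σ_t [0,0]: t=0:+1/25920 = 1/25920; (3j)²=1/143 [(3 6 3; 3 -3 0)], sign=-1
I_A²/I_B² = (75/4004)/(1/143) = 75/28

75/28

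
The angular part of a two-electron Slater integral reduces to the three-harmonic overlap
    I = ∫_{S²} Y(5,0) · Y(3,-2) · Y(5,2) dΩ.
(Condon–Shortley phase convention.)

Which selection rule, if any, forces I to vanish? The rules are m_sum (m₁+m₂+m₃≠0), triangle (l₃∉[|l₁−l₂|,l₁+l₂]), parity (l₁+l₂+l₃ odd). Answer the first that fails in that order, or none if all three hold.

Σmᵢ = 0  ✓
l₃∈[|l₁−l₂|,l₁+l₂]=[2,8], have l₃=5  ✓
Σlᵢ = 13 ⇒ odd  ✗

parity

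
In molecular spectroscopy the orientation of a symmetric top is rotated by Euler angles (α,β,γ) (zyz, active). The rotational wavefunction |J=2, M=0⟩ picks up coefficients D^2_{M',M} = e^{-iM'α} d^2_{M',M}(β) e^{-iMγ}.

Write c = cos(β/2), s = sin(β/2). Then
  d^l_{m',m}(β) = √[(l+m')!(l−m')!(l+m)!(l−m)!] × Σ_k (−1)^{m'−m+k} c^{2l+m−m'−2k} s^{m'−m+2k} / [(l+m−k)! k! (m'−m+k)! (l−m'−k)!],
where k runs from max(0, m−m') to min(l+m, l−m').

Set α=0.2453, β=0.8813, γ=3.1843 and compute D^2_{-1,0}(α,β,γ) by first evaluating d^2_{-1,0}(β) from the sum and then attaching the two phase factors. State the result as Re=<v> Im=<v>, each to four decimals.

Split into d^2_{-1,0}(β=0.8813) × two z-phases.
c=cos(0.881300/2)=0.904475, s=sin(0.881300/2)=0.426527; N=√[1·6·2·2]=4.898979
k∈{1,2} keeps every argument non-negative
  k=1: (−1)^0·4.8990/(2)·0.9045^3·0.4265^1 = +0.773057
  k=2: (−1)^1·4.8990/(2)·0.9045^1·0.4265^3 = -0.171915
d^2_{-1,0}(0.8813) = +0.773057 -0.171915 = +0.601143
Phases: e^{-i·(-1)·0.2453}=+0.970065+0.242847i, e^{-i·(0)·3.1843}=+1.000000+0.000000i ⇒ D=+0.583147+0.145986i

Re=0.5831 Im=0.1460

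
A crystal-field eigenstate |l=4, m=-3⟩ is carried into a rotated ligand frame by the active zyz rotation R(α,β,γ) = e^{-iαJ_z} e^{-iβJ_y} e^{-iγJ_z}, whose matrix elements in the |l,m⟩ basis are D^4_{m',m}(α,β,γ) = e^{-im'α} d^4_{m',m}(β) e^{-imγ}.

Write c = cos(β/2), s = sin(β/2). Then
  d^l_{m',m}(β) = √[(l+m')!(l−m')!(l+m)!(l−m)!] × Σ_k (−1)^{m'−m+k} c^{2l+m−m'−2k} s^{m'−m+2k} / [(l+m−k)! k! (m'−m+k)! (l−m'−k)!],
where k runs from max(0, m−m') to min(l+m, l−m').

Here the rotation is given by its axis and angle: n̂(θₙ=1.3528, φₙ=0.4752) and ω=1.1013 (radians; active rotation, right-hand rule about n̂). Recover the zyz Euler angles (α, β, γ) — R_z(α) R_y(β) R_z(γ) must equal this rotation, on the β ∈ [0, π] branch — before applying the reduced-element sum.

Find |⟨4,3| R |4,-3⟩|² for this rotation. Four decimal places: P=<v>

P=0.0076

Axis–angle → zyz. n̂ = (sinθₙcosφₙ, sinθₙsinφₙ, cosθₙ) = (+0.868156, +0.446688, +0.216274), ω = 1.1013.
R = I cosω + sinω [n̂]ₓ + (1−cosω) n̂n̂ᵀ gives
  R = [+0.865133, +0.019470, +0.501165; +0.405214, +0.561693, -0.721320; -0.295545, +0.827117, +0.478049]
β = atan2(√(R₁₃²+R₂₃²), R₃₃) = 1.072364; α = atan2(R₂₃, R₁₃) mod 2π = 5.319609; γ = atan2(R₃₂, −R₃₁) mod 2π = 1.227616
Split into d^4_{3,-3}(β=1.0724) × two z-phases.
c=cos(1.072364/2)=0.859665, s=sin(1.072364/2)=0.510858; N=√[5040·1·1·5040]=5040.000000
k∈{0,1} keeps every argument non-negative
  k=0: (−1)^6·5040.0000/(720)·0.8597^2·0.5109^6 = +0.091951
  k=1: (−1)^7·5040.0000/(5040)·0.8597^0·0.5109^8 = -0.004639
d^4_{3,-3}(1.0724) = +0.091951 -0.004639 = +0.087312
|D^4_{3,-3}|² = |d^4_{3,-3}(β)|² = (+0.087312)² = 0.007623 (the z-rotation phases have unit modulus)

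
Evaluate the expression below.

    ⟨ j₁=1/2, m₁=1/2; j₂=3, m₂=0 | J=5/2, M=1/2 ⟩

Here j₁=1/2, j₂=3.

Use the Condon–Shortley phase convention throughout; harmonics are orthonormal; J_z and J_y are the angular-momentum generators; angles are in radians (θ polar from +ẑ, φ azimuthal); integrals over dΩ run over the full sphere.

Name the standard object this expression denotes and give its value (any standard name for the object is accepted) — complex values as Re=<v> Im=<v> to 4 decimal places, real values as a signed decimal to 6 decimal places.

This is a Clebsch–Gordan (vector-coupling) coefficient.
j₁+j₂−J=1  J+j₁−j₂=0  J−j₁+j₂=5  j₁+j₂+J+1=7
(j₁±m₁, j₂±m₂, J±M) = (1,0,3,3,3,2)
P² = 432/7
sum k=0..0:
  [0] +1/12 = 1/12
S = 1/12
C² = P²·S² = 3/7 ; C = +0.654654

Clebsch–Gordan coefficient, +√(3/7) ≈ +0.654654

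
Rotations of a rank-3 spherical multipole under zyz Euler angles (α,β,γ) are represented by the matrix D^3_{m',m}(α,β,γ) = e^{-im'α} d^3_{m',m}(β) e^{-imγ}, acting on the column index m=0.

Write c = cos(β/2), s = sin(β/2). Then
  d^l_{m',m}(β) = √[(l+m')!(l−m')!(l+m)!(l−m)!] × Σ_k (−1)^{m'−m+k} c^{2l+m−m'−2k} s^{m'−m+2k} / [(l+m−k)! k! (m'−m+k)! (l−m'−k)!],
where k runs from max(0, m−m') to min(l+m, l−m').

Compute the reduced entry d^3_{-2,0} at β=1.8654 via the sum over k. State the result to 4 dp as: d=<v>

d=-0.3641

d^3_{-2,0}(β=1.8654) via the finite sum:
c=cos(1.865400/2)=0.595667, s=sin(1.865400/2)=0.803231; N=√[1·120·6·6]=65.726707
The bounds max(0,m−m')=2 and min(l+m,l−m')=3 give 2 terms
  k=2: (−1)^0·65.7267/(12)·0.5957^4·0.8032^2 = +0.444895
  k=3: (−1)^1·65.7267/(12)·0.5957^2·0.8032^4 = -0.808967
d^3_{-2,0}(1.8654) = +0.444895 -0.808967 = -0.364072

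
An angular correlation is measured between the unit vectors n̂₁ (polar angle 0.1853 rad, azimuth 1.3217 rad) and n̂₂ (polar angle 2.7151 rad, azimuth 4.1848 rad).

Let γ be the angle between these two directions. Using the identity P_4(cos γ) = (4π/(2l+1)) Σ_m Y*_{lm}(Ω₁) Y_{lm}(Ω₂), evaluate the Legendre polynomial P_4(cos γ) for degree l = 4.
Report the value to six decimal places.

0.703481

Summing Y*_{l m}(θ₁,φ₁)·Y_{l m}(θ₂,φ₂) over m ∈ [−4, 4]; prefactor 4π/(2·4+1) = 1.396263:
  m=-4: (0.00028 - 0.00043j) × (-0.00666 + 0.01112j) = 0.00000 + 0.00001j  (running Σ = 0.00000 + 0.00001j)
  m=-3: (-0.00523 - 0.00564j) × (-0.08067 - 0.00097j) = 0.00042 + 0.00046j  (running Σ = 0.00042 + 0.00047j)
  m=-2: (-0.05748 + 0.03127j) × (-0.13555 - 0.23917j) = 0.01527 + 0.00951j  (running Σ = 0.01569 + 0.00998j)
  m=-1: (0.07946 + 0.31238j) × (0.25135 - 0.43138j) = 0.15472 + 0.04424j  (running Σ = 0.17041 + 0.05421j)
  m=0: (0.70692 + 0.00000j) × (0.23059 + 0.00000j) = 0.16301 + 0.00000j  (running Σ = 0.33342 + 0.05421j)
  m=1: (-0.07946 + 0.31238j) × (-0.25135 - 0.43138j) = 0.15472 - 0.04424j  (running Σ = 0.48814 + 0.00998j)
  m=2: (-0.05748 - 0.03127j) × (-0.13555 + 0.23917j) = 0.01527 - 0.00951j  (running Σ = 0.50341 + 0.00047j)
  m=3: (0.00523 - 0.00564j) × (0.08067 - 0.00097j) = 0.00042 - 0.00046j  (running Σ = 0.50383 + 0.00001j)
  m=4: (0.00028 + 0.00043j) × (-0.00666 - 0.01112j) = 0.00000 - 0.00001j  (running Σ = 0.50383 - 0.00000j)
Accumulated sum 0.50383 - 0.00000j; after 4π/(2l+1) scaling, 0.70348 - 0.00000j ⇒ P_4 = 0.703481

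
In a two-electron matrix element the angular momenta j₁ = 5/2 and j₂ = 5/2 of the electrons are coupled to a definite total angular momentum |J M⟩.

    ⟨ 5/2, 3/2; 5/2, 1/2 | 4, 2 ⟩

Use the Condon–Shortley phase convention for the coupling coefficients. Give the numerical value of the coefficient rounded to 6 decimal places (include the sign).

√[9·1!4!4!/10! · 4!1!3!2!6!2!] = √(20736/35)
  +(−1)^0/∏(0,1,1,3,3,1)! = 1/36  (running 1/36)
  +(−1)^1/∏(1,0,0,2,4,2)! = -1/96  (running 5/288)
⟨..|..⟩ = √(20736/35)·(5/288) = +0.422577

+√(5/28) ≈ +0.422577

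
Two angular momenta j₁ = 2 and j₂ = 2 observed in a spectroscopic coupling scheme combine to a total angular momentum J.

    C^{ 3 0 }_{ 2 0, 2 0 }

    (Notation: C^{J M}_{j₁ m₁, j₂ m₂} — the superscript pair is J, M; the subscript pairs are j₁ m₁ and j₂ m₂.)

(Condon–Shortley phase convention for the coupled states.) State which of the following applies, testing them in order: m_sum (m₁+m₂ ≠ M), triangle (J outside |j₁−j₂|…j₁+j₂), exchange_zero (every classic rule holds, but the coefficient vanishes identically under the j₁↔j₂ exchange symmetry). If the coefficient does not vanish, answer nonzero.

m-sum: m₁+m₂ = 0+0 = 0, M = 0  ✓
triangle: |j₁−j₂| = 0 ≤ J = 3 ≤ j₁+j₂ = 4  ✓
exchange: j₁=j₂ and m₁=m₂, and (−1)^(j₁+j₂−J) = (−1)^1 = −1 forces ⟨j₁m₁;j₂m₂|JM⟩ = −⟨j₂m₂;j₁m₁|JM⟩ = −⟨j₁m₁;j₂m₂|JM⟩ ⇒ the coefficient vanishes identically
Racah sum check: Σ_k collapses to 0 ⇒ CG = 0

exchange_zero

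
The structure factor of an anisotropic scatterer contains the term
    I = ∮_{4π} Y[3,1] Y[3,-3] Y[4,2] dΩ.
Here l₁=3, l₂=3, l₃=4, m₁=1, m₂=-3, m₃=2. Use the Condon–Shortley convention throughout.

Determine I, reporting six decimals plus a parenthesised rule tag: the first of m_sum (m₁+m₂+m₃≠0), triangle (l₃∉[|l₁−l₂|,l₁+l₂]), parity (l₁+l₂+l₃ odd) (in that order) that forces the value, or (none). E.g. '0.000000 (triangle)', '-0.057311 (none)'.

-0.188451 (none)

Checks pass: Σm=0; 10 even; l₃=4∈[0,6].
(2·3+1)(2·3+1)(2·4+1) = 441
Δ: 2! 4! 4! / 11! → 1/34650
sum: t=0:+1/72 t=1:−1/16 t=2:+1/72 = -5/144
3j²(3 3 4; 0 0 0) = Δ·Π!·Σ² = 2/77  (sign -1)
sum: t=0:+1/192 = 1/192
3j²(3 3 4; 1 -3 2) = Δ·Π!·Σ² = 3/77  (sign +1)
combine: 4πI² = 441·2/77·3/77 = 54/121
take √, sign -1: I = -0.18845135
No selection rule forces the value: the integral is nonzero (none).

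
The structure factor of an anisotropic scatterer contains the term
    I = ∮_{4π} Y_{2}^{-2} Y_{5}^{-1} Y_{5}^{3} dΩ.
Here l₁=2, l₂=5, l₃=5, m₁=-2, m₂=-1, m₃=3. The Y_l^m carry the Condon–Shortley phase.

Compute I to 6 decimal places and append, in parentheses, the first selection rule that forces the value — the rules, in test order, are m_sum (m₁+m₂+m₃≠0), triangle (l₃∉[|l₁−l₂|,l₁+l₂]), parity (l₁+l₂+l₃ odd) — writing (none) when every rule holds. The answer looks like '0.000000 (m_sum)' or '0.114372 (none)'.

0.171169 (none)

Rules hold: Σm=0, L=12 even, 3≤5≤7.
N = 5·11·11 = 605
Δ = 2!·2!·8!/13! = 1/38610
Racah Σ t=0..2: t=0:+1/2880 t=1:−1/576 t=2:+1/2880 = -1/960
⇒ 3j(2 5 5; 0 0 0)² = 10/429, sgn +1
Racah Σ t=2..2: t=2:+1/5760 = 1/5760
⇒ 3j(2 5 5; -2 -1 3)² = 56/2145, sgn +1
4πI² = N·(3j₀)²·(3jₘ)² = 560/1521
I = +1·√(0.368179/4π) = 0.17116875
No selection rule forces the value: the integral is nonzero (none).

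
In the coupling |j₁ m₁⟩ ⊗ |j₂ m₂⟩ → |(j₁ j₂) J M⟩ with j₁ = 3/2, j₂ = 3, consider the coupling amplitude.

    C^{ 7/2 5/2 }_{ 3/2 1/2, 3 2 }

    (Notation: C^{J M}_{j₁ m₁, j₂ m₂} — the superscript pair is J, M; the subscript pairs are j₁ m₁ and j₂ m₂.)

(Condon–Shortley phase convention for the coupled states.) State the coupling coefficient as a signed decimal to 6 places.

-0.377964

triangle: 1!×2!×5!/9! = 240/362880
(j±m)!: 2!×1!×5!×1!×6!×1! = 172800
prefactor² = (2J+1)×Δ×N² = 6400/7
  k=0: +1/(0!×1!×1!×5!×1!×0!) = 1/120
  k=1: −1/(1!×0!×0!×4!×2!×1!) = -1/48
Σ = -1/80  ⇒  CG² = 6400/7×(-1/80)² = 1/7
CG = −√(1/7) = -0.377964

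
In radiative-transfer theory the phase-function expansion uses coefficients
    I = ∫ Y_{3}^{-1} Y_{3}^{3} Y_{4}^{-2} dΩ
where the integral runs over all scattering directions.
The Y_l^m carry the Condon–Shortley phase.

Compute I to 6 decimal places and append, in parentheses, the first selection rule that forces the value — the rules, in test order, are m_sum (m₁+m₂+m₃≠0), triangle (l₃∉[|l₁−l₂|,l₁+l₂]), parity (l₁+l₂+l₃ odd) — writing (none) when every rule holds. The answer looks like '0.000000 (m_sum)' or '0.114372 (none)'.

-0.188451 (none)

Rules hold: Σm=0, L=10 even, 0≤4≤6.
N = 7·7·9 = 441
Δ = 2!·4!·4!/11! = 1/34650
Racah Σ t=0..2: t=0:+1/72 t=1:−1/16 t=2:+1/72 = -5/144
⇒ 3j(3 3 4; 0 0 0)² = 2/77, sgn -1
Racah Σ t=2..2: t=2:+1/192 = 1/192
⇒ 3j(3 3 4; -1 3 -2)² = 3/77, sgn +1
4πI² = N·(3j₀)²·(3jₘ)² = 54/121
I = -1·√(0.446281/4π) = -0.18845135
No selection rule forces the value: the integral is nonzero (none).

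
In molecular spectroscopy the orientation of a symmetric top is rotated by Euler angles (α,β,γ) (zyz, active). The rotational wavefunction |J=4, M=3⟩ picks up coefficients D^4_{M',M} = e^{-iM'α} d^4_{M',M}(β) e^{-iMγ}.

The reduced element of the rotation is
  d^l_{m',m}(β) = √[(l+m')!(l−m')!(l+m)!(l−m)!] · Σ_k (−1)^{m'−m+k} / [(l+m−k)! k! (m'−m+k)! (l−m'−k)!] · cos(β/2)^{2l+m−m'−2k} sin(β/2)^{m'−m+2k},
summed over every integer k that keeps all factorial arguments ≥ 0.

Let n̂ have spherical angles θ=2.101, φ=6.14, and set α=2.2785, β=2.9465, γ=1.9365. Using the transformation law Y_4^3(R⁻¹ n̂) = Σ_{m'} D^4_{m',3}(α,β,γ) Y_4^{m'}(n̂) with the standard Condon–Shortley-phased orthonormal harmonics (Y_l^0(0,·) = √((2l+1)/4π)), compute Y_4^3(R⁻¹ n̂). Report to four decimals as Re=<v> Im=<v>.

Re=-0.0250 Im=0.3707

Need the full column D^4_{m',3} for m'=−4..4 at α=2.2785, β=2.9465, γ=1.9365.
cos(β/2)=0.097392, sin(β/2)=0.995246
d^4_{-4,3}: single k=7 term ⇒ +0.266428;  D = -0.262901-0.043211i
d^4_{-3,3}: k∈[6..7] ⇒ +0.064525 -0.962596 = -0.898071;  D = -0.465420-0.768060i
d^4_{-2,3}: k∈[5..6] ⇒ +0.010125 -0.352452 = -0.342326;  D = -0.107131+0.325131i
d^4_{-1,3}: k∈[4..5] ⇒ +0.001168 -0.073164 = -0.071996;  D = +0.066606-0.027333i
d^4_{0,3}: k∈[3..4] ⇒ +0.000102 -0.010673 = -0.010571;  D = -0.009407-0.004822i
d^4_{1,3}: k∈[2..3] ⇒ +0.000007 -0.001168 = -0.001161;  D = +0.000269+0.001129i
d^4_{2,3}: k∈[1..2] ⇒ +0.000000 -0.000097 = -0.000097;  D = +0.000057-0.000078i
d^4_{3,3}: k∈[0..1] ⇒ +0.000000 -0.000006 = -0.000006;  D = -0.000006+0.000000i
d^4_{4,3}: single k=0 term ⇒ -0.000000;  D = +0.000000+0.000000i
Y_4^{m'}(θ=2.101,φ=6.14) and Σ D·Y over m':
  (-0.2629-0.0432i)·(+0.2060+0.1328i)  (-0.4654-0.7681i)·(-0.3695-0.1693i)  (-0.1071+0.3251i)·(+0.1887+0.0556i)  (+0.0666-0.0273i)·(+0.2471+0.0356i)  (-0.0094-0.0048i)·(-0.2521+0.0000i)  (+0.0003+0.0011i)·(-0.2471+0.0356i)  (+0.0001-0.0001i)·(+0.1887-0.0556i)  (-0.0000+0.0000i)·(+0.3695-0.1693i)  (+0.0000+0.0000i)·(+0.2060-0.1328i)
Y_4^3(R⁻¹ n̂) = -0.025033+0.370702i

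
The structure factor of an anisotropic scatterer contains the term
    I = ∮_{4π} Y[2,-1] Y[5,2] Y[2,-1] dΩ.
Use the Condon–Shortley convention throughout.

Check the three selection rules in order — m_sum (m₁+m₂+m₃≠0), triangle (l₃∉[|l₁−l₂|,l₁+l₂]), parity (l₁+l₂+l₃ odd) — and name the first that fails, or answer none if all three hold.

triangle

m₁+m₂+m₃ = -1 + 2 − 1 = 0  ✓
triangle: need |l₁−l₂| ≤ l₃ ≤ l₁+l₂ = [3,7]; l₃=2 is outside  ✗
parity: l₁+l₂+l₃ = 9 is odd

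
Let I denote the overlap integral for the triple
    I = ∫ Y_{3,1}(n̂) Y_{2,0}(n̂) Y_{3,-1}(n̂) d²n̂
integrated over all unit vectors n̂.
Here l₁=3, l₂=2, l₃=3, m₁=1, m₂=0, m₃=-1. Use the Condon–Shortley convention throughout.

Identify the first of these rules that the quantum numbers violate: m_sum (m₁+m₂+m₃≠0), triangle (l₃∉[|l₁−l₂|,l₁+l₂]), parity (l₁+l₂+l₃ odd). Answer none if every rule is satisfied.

m₁+m₂+m₃ = 1 + 0 − 1 = 0  ✓
triangle: |3−2|=1 ≤ l₃=3 ≤ 3+2=5  ✓
parity: l₁+l₂+l₃ = 8 is even  ✓

none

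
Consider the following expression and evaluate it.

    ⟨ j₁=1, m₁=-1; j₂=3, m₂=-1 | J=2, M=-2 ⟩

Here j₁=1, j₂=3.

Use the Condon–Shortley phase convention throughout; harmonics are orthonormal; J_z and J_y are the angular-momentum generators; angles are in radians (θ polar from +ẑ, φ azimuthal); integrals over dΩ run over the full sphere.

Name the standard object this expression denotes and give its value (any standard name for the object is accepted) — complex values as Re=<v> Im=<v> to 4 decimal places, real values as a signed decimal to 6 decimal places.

This is a Clebsch–Gordan (vector-coupling) coefficient.
j₁+j₂−J=2  J+j₁−j₂=0  J−j₁+j₂=4  j₁+j₂+J+1=7
(j₁±m₁, j₂±m₂, J±M) = (0,2,2,4,0,4)
P² = 768/7
sum k=2..2:
  [2] +1/48 = 1/48
S = 1/48
C² = P²·S² = 1/21 ; C = +0.218218

Clebsch–Gordan coefficient, +√(1/21) ≈ +0.218218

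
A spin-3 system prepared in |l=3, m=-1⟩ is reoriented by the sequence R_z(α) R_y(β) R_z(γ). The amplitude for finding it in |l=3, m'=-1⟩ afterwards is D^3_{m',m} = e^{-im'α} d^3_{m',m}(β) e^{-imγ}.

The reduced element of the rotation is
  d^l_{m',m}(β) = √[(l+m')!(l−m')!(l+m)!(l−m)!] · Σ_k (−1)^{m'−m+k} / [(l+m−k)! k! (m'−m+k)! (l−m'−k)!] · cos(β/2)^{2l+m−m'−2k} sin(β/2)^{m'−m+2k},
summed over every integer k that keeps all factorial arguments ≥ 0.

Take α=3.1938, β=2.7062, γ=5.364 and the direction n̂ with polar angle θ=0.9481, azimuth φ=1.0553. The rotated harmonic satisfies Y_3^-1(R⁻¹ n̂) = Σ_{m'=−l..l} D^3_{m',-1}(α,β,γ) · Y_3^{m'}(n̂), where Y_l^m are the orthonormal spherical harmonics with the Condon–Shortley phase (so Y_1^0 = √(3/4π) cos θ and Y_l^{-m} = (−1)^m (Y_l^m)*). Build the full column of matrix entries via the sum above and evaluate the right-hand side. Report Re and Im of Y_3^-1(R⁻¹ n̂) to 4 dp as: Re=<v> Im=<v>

Re=0.3167 Im=0.1475

Need the full column D^3_{m',-1} for m'=−3..3 at α=3.1938, β=2.7062, γ=5.3640.
cos(β/2)=0.215981, sin(β/2)=0.976398
d^3_{-3,-1}: single k=2 term ⇒ +0.008035;  D = -0.005810+0.005550i
d^3_{-2,-1}: k∈[1..2] ⇒ +0.001451 -0.059314 = -0.057863;  D = -0.039696+0.042099i
d^3_{-1,-1}: k∈[0..2] ⇒ +0.000102 -0.016596 +0.254383 = +0.237889;  D = -0.153946+0.181361i
d^3_{0,-1}: k∈[0..2] ⇒ -0.001590 +0.097463 -0.663956 = -0.568083;  D = -0.344524+0.451687i
d^3_{1,-1}: k∈[0..2] ⇒ +0.012447 -0.339178 +0.866483 = +0.539752;  D = -0.304501+0.445659i
d^3_{2,-1}: k∈[0..1] ⇒ -0.059314 +0.606106 = +0.546792;  D = +0.284493-0.466953i
d^3_{3,-1}: single k=0 term ⇒ +0.164204;  D = -0.078000+0.144495i
Y_3^{m'}(θ=0.9481,φ=1.0553) and Σ D·Y over m':
  (-0.0058+0.0056i)·(-0.2236+0.0054i)  (-0.0397+0.0421i)·(-0.2021-0.3374i)  (-0.1539+0.1814i)·(+0.0907-0.1601i)  (-0.3445+0.4517i)·(-0.2828+0.0000i)  (-0.3045+0.4457i)·(-0.0907-0.1601i)  (+0.2845-0.4670i)·(-0.2021+0.3374i)  (-0.0780+0.1445i)·(+0.2236+0.0054i)
Y_3^-1(R⁻¹ n̂) = +0.316741+0.147549i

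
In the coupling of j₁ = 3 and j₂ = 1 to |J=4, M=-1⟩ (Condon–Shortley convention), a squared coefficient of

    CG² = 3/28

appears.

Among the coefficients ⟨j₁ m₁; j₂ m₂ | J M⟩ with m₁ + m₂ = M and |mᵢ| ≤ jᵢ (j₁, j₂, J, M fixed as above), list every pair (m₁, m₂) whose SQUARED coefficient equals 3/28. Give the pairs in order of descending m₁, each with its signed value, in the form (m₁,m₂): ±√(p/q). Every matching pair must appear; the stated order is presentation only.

(-2,1): +√(3/28)

Admissible pairs with m₁+m₂ = M = -1: (-2,1), (-1,0), (0,-1)
  (m₁,m₂)=(0,-1): CG² = 5/14, CG = +√(5/14)
  (m₁,m₂)=(-1,0): CG² = 15/28, CG = +√(15/28)
  (m₁,m₂)=(-2,1): CG² = 3/28, CG = +√(3/28)   ← matches the target
Pairs with CG² = 3/28: (-2,1): +√(3/28)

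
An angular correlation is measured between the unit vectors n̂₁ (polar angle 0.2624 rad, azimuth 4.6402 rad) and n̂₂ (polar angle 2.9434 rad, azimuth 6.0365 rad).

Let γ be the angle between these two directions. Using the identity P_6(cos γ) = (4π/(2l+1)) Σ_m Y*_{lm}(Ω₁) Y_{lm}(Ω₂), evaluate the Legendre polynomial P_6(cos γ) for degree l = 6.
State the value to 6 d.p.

0.054372

Expand P_6 via completeness: Σ_{m} conj(Y_{6,m}) at Ω₁ times Y_{6,m} at Ω₂ —
  m=-6: (-0.000134+0.000062i) × (+0.000003+0.000028i) = -0.000000-0.000000i  (running Σ = -0.000000-0.000000i)
  m=-5: (-0.000670-0.001776i) × (-0.000161-0.000458i) = -0.000001+0.000001i  (running Σ = -0.000001+0.000001i)
  m=-4: (+0.014339-0.004259i) × (+0.002831+0.004283i) = +0.000059+0.000049i  (running Σ = +0.000058+0.000050i)
  m=-3: (+0.017129+0.077854i) × (-0.027264-0.024897i) = +0.001471-0.002549i  (running Σ = +0.001529-0.002499i)
  m=-2: (-0.280192+0.040737i) × (+0.157792+0.084849i) = -0.047668-0.017346i  (running Σ = -0.046139-0.019845i)
  m=-1: (-0.042632-0.589538i) × (-0.513161-0.129221i) = -0.054304+0.308037i  (running Σ = -0.100442+0.288192i)
  m=0: (+0.402820-0.000000i) × (+0.638332+0.000000i) = +0.257133+0.000000i  (running Σ = +0.156690+0.288192i)
  m=1: (+0.042632-0.589538i) × (+0.513161-0.129221i) = -0.054304-0.308037i  (running Σ = +0.102387-0.019845i)
  m=2: (-0.280192-0.040737i) × (+0.157792-0.084849i) = -0.047668+0.017346i  (running Σ = +0.054718-0.002499i)
  m=3: (-0.017129+0.077854i) × (+0.027264-0.024897i) = +0.001471+0.002549i  (running Σ = +0.056190+0.000050i)
  m=4: (+0.014339+0.004259i) × (+0.002831-0.004283i) = +0.000059-0.000049i  (running Σ = +0.056249+0.000001i)
  m=5: (+0.000670-0.001776i) × (+0.000161-0.000458i) = -0.000001-0.000001i  (running Σ = +0.056248-0.000000i)
  m=6: (-0.000134-0.000062i) × (+0.000003-0.000028i) = -0.000000+0.000000i  (running Σ = +0.056248+0.000000i)
Σ over m = +0.056248+0.000000i; ×(4π/13) → +0.054372+0.000000i. Real part: 0.054372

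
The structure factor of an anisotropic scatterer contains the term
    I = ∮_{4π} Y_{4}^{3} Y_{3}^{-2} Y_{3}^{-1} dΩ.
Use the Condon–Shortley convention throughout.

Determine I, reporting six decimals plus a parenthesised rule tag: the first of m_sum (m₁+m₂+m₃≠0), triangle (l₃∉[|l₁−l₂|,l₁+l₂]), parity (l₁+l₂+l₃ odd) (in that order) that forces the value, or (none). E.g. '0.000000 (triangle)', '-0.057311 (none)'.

-0.095955 (none)

m-sum 0 ✓  L=10 even ✓  1≤3≤7 ✓
Π(2lᵢ+1) = 9×7×7 = 441
triangle coeff Δ(4,3,3) = 1/34650
Σ_t [1,3]: t=1:−1/72 t=2:+1/16 t=3:−1/72 = 5/144
(3j)²=2/77 [(4 3 3; 0 0 0)], sign=-1
Σ_t [0,1]: t=0:+1/144 t=1:−1/288 = 1/288
(3j)²=1/99 [(4 3 3; 3 -2 -1)], sign=+1
⇒ 4πI² = 14/121
I = (-1)√(14/121/(4π)) = -0.09595473
No selection rule forces the value: the integral is nonzero (none).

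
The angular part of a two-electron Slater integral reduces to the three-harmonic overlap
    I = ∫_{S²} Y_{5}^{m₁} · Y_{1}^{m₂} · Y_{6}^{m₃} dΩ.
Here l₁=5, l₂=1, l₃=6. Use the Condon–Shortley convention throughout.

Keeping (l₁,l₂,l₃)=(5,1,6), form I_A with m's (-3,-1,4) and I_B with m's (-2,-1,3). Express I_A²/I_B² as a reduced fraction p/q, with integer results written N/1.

l's match ⇒ only the (l;m) 3-j factors differ between A and B.
A: triangle coeff Δ(5,1,6) = 1/858; Σ_t [0,0]: t=0:+1/161280 = 1/161280; (3j)²=15/286 [(5 1 6; -3 -1 4)], sign=+1
B: triangle coeff Δ(5,1,6) = 1/858; Σ_t [0,0]: t=0:+1/60480 = 1/60480; (3j)²=6/143 [(5 1 6; -2 -1 3)], sign=-1
I_A²/I_B² = (15/286)/(6/143) = 5/4

5/4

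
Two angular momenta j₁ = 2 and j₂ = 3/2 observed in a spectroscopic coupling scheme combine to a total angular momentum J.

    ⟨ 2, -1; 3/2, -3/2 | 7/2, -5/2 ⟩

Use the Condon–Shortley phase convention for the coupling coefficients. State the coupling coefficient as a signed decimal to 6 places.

+√(4/7) ≈ +0.755929

√[8·0!4!3!/8! · 1!3!0!3!1!6!] = √(5184/7)
  +(−1)^0/∏(0,0,3,0,1,3)! = 1/36  (running 1/36)
⟨..|..⟩ = √(5184/7)·(1/36) = +0.755929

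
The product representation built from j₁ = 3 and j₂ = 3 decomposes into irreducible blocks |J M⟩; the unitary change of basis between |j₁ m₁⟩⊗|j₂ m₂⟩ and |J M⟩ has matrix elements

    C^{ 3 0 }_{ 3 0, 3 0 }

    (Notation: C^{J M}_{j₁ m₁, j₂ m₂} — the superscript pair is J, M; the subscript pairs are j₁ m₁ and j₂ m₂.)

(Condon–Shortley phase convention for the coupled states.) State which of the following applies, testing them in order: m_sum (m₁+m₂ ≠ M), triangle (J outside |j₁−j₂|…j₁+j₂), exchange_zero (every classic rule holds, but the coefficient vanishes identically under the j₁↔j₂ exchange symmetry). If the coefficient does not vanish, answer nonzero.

m-sum: m₁+m₂ = 0+0 = 0, M = 0  ✓
triangle: |j₁−j₂| = 0 ≤ J = 3 ≤ j₁+j₂ = 6  ✓
exchange: j₁=j₂ and m₁=m₂, and (−1)^(j₁+j₂−J) = (−1)^3 = −1 forces ⟨j₁m₁;j₂m₂|JM⟩ = −⟨j₂m₂;j₁m₁|JM⟩ = −⟨j₁m₁;j₂m₂|JM⟩ ⇒ the coefficient vanishes identically
Racah sum check: Σ_k collapses to 0 ⇒ CG = 0

exchange_zero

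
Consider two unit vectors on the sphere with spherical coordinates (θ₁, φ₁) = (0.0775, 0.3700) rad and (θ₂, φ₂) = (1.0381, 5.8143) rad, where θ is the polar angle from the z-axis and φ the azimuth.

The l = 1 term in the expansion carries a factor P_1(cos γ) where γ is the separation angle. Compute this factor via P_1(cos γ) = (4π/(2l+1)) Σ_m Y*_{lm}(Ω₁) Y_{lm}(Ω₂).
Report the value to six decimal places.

0.550905

Expand P_1 via completeness: Σ_{m} conj(Y_{1,m}) at Ω₁ times Y_{1,m} at Ω₂ —
  m=-1: (0.024939, 0.009673) × (0.265501, 0.134493) = (0.005320, 0.005922)  (running Σ = (0.005320, 0.005922))
  m=0: (0.487136, -0.000000) × (0.248141, 0.000000) = (0.120878, 0.000000)  (running Σ = (0.126199, 0.005922))
  m=1: (-0.024939, 0.009673) × (-0.265501, 0.134493) = (0.005320, -0.005922)  (running Σ = (0.131519, 0.000000))
Accumulated sum (0.131519, 0.000000); after 4π/(2l+1) scaling, (0.550905, 0.000000) ⇒ P_1 = 0.550905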